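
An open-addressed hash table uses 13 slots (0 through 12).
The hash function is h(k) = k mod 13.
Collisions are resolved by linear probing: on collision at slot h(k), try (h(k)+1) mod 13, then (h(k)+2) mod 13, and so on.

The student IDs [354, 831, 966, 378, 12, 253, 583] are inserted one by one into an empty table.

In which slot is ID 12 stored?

0

354 hashes to 3; slot 3 is free → place at 3.
831 hashes to 12; slot 12 is free → place at 12.
966 hashes to 4; slot 4 is free → place at 4.
378 hashes to 1; slot 1 is free → place at 1.
12 hashes to 12; 12 taken → place at 0.
253 hashes to 6; slot 6 is free → place at 6.
583 hashes to 11; slot 11 is free → place at 11.
Table: [12, 378, —, 354, 966, —, 253, —, —, —, —, 583, 831]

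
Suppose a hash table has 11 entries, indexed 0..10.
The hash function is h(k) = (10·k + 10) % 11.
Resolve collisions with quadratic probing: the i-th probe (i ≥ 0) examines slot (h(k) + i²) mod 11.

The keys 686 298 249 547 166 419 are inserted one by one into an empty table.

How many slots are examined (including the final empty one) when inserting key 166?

686: h=6 => slot 6
298: h=9 => slot 9
249: h=3 => slot 3
547: h=2 => slot 2
166: h=9, probe 9,10 => slot 10
419: h=9, probe 9,10,2,7 => slot 7
Table: [_, _, 547, 249, _, _, 686, 419, _, 298, 166]

2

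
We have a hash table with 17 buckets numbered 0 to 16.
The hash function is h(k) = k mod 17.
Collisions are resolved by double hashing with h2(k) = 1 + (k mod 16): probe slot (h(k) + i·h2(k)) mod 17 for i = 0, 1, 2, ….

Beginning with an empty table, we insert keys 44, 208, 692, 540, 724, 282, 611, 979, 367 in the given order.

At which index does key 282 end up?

9

44: h=10 -> slot 10
208: h=4 -> slot 4
692: h=12 -> slot 12
540: h=13 -> slot 13
724: h=10, h2=5, probe 10,15 -> slot 15
282: h=10, h2=11, probe 10,4,15,9 -> slot 9
611: h=16 -> slot 16
979: h=10, h2=4, probe 10,14 -> slot 14
367: h=10, h2=16, probe 10,9,8 -> slot 8
Table: [∅, ∅, ∅, ∅, 208, ∅, ∅, ∅, 367, 282, 44, ∅, 692, 540, 979, 724, 611]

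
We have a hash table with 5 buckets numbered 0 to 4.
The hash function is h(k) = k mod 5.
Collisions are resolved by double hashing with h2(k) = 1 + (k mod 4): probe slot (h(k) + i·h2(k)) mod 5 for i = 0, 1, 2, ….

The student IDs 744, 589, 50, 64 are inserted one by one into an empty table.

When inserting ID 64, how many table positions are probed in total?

4

Insert 744: h=4, slot 4 empty => index 4.
Insert 589: h=4, h2=2, slot 4 occupied => index 1.
Insert 50: h=0, slot 0 empty => index 0.
Insert 64: h=4, h2=1, slots 4,0,1 occupied => index 2.
Table: [50, 589, 64, _, 744]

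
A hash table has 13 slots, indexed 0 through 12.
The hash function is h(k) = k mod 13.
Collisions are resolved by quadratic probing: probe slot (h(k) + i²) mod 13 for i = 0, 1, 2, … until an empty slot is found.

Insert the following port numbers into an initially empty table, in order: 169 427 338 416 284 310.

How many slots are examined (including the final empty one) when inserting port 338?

169: h=0 -> slot 0
427: h=11 -> slot 11
338: h=0, probe 0,1 -> slot 1
416: h=0, probe 0,1,4 -> slot 4
284: h=11, probe 11,12 -> slot 12
310: h=11, probe 11,12,2 -> slot 2
Table: [169, 338, 310, ., 416, ., ., ., ., ., ., 427, 284]

2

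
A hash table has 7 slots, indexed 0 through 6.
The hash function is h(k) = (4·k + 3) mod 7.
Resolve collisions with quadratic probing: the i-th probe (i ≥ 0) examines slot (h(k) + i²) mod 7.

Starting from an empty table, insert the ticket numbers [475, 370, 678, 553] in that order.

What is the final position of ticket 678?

3

475 hashes to 6; slot 6 is free → place at 6.
370 hashes to 6; 6 taken → place at 0.
678 hashes to 6; 6,0 taken → place at 3.
553 hashes to 3; 3 taken → place at 4.
Table: [370, ∅, ∅, 678, 553, ∅, 475]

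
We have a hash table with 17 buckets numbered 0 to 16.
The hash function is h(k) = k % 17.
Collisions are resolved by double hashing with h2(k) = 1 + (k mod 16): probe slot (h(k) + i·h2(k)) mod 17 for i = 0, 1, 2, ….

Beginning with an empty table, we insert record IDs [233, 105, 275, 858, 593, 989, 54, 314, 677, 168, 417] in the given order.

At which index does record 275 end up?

7

233 hashes to 12; slot 12 is free → place at 12.
105 hashes to 3; slot 3 is free → place at 3.
275 hashes to 3, h2=4; 3 taken → place at 7.
858 hashes to 8; slot 8 is free → place at 8.
593 hashes to 15; slot 15 is free → place at 15.
989 hashes to 3, h2=14; 3 taken → place at 0.
54 hashes to 3, h2=7; 3 taken → place at 10.
314 hashes to 8, h2=11; 8 taken → place at 2.
677 hashes to 14; slot 14 is free → place at 14.
168 hashes to 15, h2=9; 15,7 taken → place at 16.
417 hashes to 9; slot 9 is free → place at 9.
Table: [989, ., 314, 105, ., ., ., 275, 858, 417, 54, ., 233, ., 677, 593, 168]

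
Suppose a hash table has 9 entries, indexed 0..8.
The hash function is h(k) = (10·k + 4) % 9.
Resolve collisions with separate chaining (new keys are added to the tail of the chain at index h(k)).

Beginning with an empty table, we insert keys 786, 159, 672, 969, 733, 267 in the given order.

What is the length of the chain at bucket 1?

786 → bucket 7
159 → bucket 1
672 → bucket 1 (collision)
969 → bucket 1 (collision)
733 → bucket 8
267 → bucket 1 (collision)
Final buckets:
0: —
1: 159 -> 672 -> 969 -> 267
2: —
3: —
4: —
5: —
6: —
7: 786
8: 733

4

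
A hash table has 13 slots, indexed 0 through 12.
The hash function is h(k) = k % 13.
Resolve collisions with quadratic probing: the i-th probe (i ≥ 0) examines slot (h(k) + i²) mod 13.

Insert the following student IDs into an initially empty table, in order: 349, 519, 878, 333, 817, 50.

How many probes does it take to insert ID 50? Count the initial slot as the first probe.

349: h=11 => slot 11
519: h=12 => slot 12
878: h=7 => slot 7
333: h=8 => slot 8
817: h=11, probe 11,12,2 => slot 2
50: h=11, probe 11,12,2,7,1 => slot 1
Table: [., 50, 817, ., ., ., ., 878, 333, ., ., 349, 519]

5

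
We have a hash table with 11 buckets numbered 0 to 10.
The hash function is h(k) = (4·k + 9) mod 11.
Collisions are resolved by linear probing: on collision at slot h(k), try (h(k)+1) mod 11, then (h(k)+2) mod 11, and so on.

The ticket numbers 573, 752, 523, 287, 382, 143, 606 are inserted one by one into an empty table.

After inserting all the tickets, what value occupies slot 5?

606

573: h=2 => slot 2
752: h=3 => slot 3
523: h=0 => slot 0
287: h=2, probe 2,3,4 => slot 4
382: h=8 => slot 8
143: h=9 => slot 9
606: h=2, probe 2,3,4,5 => slot 5
Table: [523, _, 573, 752, 287, 606, _, _, 382, 143, _]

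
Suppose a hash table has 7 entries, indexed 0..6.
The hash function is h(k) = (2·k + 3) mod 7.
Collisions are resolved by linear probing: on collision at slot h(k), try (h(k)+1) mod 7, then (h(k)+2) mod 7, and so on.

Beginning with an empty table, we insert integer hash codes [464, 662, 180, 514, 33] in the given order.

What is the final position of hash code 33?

464 hashes to 0; slot 0 is free → place at 0.
662 hashes to 4; slot 4 is free → place at 4.
180 hashes to 6; slot 6 is free → place at 6.
514 hashes to 2; slot 2 is free → place at 2.
33 hashes to 6; 6,0 taken → place at 1.
Table: [464, 33, 514, ∅, 662, ∅, 180]

1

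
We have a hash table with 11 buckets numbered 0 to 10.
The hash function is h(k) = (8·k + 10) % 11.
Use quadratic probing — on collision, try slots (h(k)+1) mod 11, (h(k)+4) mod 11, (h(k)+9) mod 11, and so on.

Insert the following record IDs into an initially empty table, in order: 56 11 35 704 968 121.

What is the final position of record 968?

56 hashes to 7; slot 7 is free -> place at 7.
11 hashes to 10; slot 10 is free -> place at 10.
35 hashes to 4; slot 4 is free -> place at 4.
704 hashes to 10; 10 taken -> place at 0.
968 hashes to 10; 10,0 taken -> place at 3.
121 hashes to 10; 10,0,3 taken -> place at 8.
Table: [704, -, -, 968, 35, -, -, 56, 121, -, 11]

3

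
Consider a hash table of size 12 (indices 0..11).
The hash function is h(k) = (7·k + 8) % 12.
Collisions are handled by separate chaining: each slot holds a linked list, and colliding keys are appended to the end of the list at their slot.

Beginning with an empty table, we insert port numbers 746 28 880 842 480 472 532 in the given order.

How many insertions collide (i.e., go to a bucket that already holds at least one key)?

4

746 -> bucket 10
28 -> bucket 0
880 -> bucket 0 (collision)
842 -> bucket 10 (collision)
480 -> bucket 8
472 -> bucket 0 (collision)
532 -> bucket 0 (collision)
Final buckets:
0: 28 -> 880 -> 472 -> 532
1: ∅
2: ∅
3: ∅
4: ∅
5: ∅
6: ∅
7: ∅
8: 480
9: ∅
10: 746 -> 842
11: ∅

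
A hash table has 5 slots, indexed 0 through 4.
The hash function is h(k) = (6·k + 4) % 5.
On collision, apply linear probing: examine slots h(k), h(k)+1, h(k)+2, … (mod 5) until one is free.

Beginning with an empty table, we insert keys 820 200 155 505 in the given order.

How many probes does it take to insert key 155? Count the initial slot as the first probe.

3

820: h=4 → slot 4
200: h=4, probe 4,0 → slot 0
155: h=4, probe 4,0,1 → slot 1
505: h=4, probe 4,0,1,2 → slot 2
Table: [200, 155, 505, ., 820]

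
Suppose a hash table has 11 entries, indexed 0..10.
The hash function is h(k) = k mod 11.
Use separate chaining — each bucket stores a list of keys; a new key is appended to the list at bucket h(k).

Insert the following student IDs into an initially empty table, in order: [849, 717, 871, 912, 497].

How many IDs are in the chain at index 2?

849 → bucket 2
717 → bucket 2 (collision)
871 → bucket 2 (collision)
912 → bucket 10
497 → bucket 2 (collision)
Final buckets:
0: ∅
1: ∅
2: 849 -> 717 -> 871 -> 497
3: ∅
4: ∅
5: ∅
6: ∅
7: ∅
8: ∅
9: ∅
10: 912

4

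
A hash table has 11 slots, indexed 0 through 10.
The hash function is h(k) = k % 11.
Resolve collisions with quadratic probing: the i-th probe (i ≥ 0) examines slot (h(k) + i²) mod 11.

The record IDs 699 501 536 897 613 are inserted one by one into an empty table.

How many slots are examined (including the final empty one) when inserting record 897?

3

699 hashes to 6; slot 6 is free => place at 6.
501 hashes to 6; 6 taken => place at 7.
536 hashes to 8; slot 8 is free => place at 8.
897 hashes to 6; 6,7 taken => place at 10.
613 hashes to 8; 8 taken => place at 9.
Table: [_, _, _, _, _, _, 699, 501, 536, 613, 897]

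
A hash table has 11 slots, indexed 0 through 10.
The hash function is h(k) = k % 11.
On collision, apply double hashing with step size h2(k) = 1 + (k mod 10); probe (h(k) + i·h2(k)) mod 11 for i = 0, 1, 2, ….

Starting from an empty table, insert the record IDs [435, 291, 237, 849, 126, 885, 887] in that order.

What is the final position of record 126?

1

435 hashes to 6; slot 6 is free => place at 6.
291 hashes to 5; slot 5 is free => place at 5.
237 hashes to 6, h2=8; 6 taken => place at 3.
849 hashes to 2; slot 2 is free => place at 2.
126 hashes to 5, h2=7; 5 taken => place at 1.
885 hashes to 5, h2=6; 5 taken => place at 0.
887 hashes to 7; slot 7 is free => place at 7.
Table: [885, 126, 849, 237, _, 291, 435, 887, _, _, _]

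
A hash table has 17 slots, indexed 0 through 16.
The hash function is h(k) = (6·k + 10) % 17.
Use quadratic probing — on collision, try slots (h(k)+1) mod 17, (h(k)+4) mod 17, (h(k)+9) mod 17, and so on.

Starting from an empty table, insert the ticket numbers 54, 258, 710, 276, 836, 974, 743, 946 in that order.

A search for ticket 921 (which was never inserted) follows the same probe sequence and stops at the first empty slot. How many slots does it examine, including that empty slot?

5

54 hashes to 11; slot 11 is free => place at 11.
258 hashes to 11; 11 taken => place at 12.
710 hashes to 3; slot 3 is free => place at 3.
276 hashes to 0; slot 0 is free => place at 0.
836 hashes to 11; 11,12 taken => place at 15.
974 hashes to 6; slot 6 is free => place at 6.
743 hashes to 14; slot 14 is free => place at 14.
946 hashes to 8; slot 8 is free => place at 8.
Table: [276, ∅, ∅, 710, ∅, ∅, 974, ∅, 946, ∅, ∅, 54, 258, ∅, 743, 836, ∅]
Lookup 921: h=11, probe 11,12,15,3,10 → slot 10 empty, not found.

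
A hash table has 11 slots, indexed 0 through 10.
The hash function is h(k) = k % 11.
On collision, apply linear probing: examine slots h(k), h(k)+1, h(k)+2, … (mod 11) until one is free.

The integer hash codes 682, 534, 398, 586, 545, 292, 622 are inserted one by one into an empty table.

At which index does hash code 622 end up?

Insert 682: h=0, slot 0 empty -> index 0.
Insert 534: h=6, slot 6 empty -> index 6.
Insert 398: h=2, slot 2 empty -> index 2.
Insert 586: h=3, slot 3 empty -> index 3.
Insert 545: h=6, slot 6 occupied -> index 7.
Insert 292: h=6, slots 6,7 occupied -> index 8.
Insert 622: h=6, slots 6,7,8 occupied -> index 9.
Table: [682, _, 398, 586, _, _, 534, 545, 292, 622, _]

9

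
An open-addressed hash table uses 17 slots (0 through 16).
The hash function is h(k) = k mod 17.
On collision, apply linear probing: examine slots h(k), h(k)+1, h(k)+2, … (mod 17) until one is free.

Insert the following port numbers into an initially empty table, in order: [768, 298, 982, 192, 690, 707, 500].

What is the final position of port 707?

768 hashes to 3; slot 3 is free => place at 3.
298 hashes to 9; slot 9 is free => place at 9.
982 hashes to 13; slot 13 is free => place at 13.
192 hashes to 5; slot 5 is free => place at 5.
690 hashes to 10; slot 10 is free => place at 10.
707 hashes to 10; 10 taken => place at 11.
500 hashes to 7; slot 7 is free => place at 7.
Table: [—, —, —, 768, —, 192, —, 500, —, 298, 690, 707, —, 982, —, —, —]

11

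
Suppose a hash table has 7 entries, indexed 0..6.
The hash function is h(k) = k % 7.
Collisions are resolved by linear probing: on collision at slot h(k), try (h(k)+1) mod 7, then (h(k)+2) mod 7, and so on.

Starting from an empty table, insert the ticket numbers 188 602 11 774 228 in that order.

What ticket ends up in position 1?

Insert 188: h=6, slot 6 empty → index 6.
Insert 602: h=0, slot 0 empty → index 0.
Insert 11: h=4, slot 4 empty → index 4.
Insert 774: h=4, slot 4 occupied → index 5.
Insert 228: h=4, slots 4,5,6,0 occupied → index 1.
Table: [602, 228, _, _, 11, 774, 188]

228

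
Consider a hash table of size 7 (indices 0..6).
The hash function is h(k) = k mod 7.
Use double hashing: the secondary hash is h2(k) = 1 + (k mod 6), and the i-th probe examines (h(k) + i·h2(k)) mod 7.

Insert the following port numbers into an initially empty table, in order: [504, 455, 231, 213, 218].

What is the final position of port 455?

6

504: h=0 -> slot 0
455: h=0, h2=6, probe 0,6 -> slot 6
231: h=0, h2=4, probe 0,4 -> slot 4
213: h=3 -> slot 3
218: h=1 -> slot 1
Table: [504, 218, ., 213, 231, ., 455]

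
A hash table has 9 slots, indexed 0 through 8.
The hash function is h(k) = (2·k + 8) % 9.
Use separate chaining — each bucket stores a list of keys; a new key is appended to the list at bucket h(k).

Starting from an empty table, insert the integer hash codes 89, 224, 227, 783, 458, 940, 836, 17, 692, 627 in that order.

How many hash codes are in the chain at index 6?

6

Insert 89: h=6, bucket 6 empty -> new chain.
Insert 224: h=6, bucket 6 nonempty -> append to chain.
Insert 227: h=3, bucket 3 empty -> new chain.
Insert 783: h=8, bucket 8 empty -> new chain.
Insert 458: h=6, bucket 6 nonempty -> append to chain.
Insert 940: h=7, bucket 7 empty -> new chain.
Insert 836: h=6, bucket 6 nonempty -> append to chain.
Insert 17: h=6, bucket 6 nonempty -> append to chain.
Insert 692: h=6, bucket 6 nonempty -> append to chain.
Insert 627: h=2, bucket 2 empty -> new chain.
Final buckets:
0: -
1: -
2: 627
3: 227
4: -
5: -
6: 89 -> 224 -> 458 -> 836 -> 17 -> 692
7: 940
8: 783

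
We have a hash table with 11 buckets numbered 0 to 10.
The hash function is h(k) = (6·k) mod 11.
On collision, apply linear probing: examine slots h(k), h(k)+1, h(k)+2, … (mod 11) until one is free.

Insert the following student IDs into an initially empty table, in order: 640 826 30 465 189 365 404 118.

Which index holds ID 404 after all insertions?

5

640 hashes to 1; slot 1 is free => place at 1.
826 hashes to 6; slot 6 is free => place at 6.
30 hashes to 4; slot 4 is free => place at 4.
465 hashes to 7; slot 7 is free => place at 7.
189 hashes to 1; 1 taken => place at 2.
365 hashes to 1; 1,2 taken => place at 3.
404 hashes to 4; 4 taken => place at 5.
118 hashes to 4; 4,5,6,7 taken => place at 8.
Table: [-, 640, 189, 365, 30, 404, 826, 465, 118, -, -]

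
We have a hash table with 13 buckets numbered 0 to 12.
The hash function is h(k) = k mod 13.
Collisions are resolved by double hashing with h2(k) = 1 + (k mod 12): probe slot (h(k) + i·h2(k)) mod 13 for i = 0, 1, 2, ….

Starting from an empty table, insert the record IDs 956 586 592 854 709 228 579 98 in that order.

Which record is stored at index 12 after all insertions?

592

956 hashes to 7; slot 7 is free -> place at 7.
586 hashes to 1; slot 1 is free -> place at 1.
592 hashes to 7, h2=5; 7 taken -> place at 12.
854 hashes to 9; slot 9 is free -> place at 9.
709 hashes to 7, h2=2; 7,9 taken -> place at 11.
228 hashes to 7, h2=1; 7 taken -> place at 8.
579 hashes to 7, h2=4; 7,11 taken -> place at 2.
98 hashes to 7, h2=3; 7 taken -> place at 10.
Table: [., 586, 579, ., ., ., ., 956, 228, 854, 98, 709, 592]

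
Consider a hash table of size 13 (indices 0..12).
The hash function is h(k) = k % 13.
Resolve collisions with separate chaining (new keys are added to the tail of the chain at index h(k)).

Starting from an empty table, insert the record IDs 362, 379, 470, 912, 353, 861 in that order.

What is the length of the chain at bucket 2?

362 → bucket 11
379 → bucket 2
470 → bucket 2 (collision)
912 → bucket 2 (collision)
353 → bucket 2 (collision)
861 → bucket 3
Final buckets:
0: _
1: _
2: 379 -> 470 -> 912 -> 353
3: 861
4: _
5: _
6: _
7: _
8: _
9: _
10: _
11: 362
12: _

4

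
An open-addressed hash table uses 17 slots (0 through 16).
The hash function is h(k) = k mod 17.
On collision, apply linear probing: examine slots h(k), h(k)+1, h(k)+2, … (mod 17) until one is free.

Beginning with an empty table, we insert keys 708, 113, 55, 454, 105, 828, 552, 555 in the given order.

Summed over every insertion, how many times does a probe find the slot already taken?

8

708: h=11 => slot 11
113: h=11, probe 11,12 => slot 12
55: h=4 => slot 4
454: h=12, probe 12,13 => slot 13
105: h=3 => slot 3
828: h=12, probe 12,13,14 => slot 14
552: h=8 => slot 8
555: h=11, probe 11,12,13,14,15 => slot 15
Table: [., ., ., 105, 55, ., ., ., 552, ., ., 708, 113, 454, 828, 555, .]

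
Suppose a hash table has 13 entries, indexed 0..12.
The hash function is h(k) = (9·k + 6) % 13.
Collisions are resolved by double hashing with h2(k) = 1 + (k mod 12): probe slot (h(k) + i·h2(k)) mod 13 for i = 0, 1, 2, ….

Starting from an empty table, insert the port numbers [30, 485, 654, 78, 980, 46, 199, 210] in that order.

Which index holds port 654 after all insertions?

10

30 hashes to 3; slot 3 is free -> place at 3.
485 hashes to 3, h2=6; 3 taken -> place at 9.
654 hashes to 3, h2=7; 3 taken -> place at 10.
78 hashes to 6; slot 6 is free -> place at 6.
980 hashes to 12; slot 12 is free -> place at 12.
46 hashes to 4; slot 4 is free -> place at 4.
199 hashes to 3, h2=8; 3 taken -> place at 11.
210 hashes to 11, h2=7; 11 taken -> place at 5.
Table: [-, -, -, 30, 46, 210, 78, -, -, 485, 654, 199, 980]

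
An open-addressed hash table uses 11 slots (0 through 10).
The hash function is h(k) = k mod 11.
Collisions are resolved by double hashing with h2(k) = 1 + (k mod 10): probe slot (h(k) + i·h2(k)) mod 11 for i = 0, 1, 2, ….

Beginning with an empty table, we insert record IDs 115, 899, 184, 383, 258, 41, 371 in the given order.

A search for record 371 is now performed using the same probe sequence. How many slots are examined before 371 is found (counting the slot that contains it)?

3

Insert 115: h=5, slot 5 empty => index 5.
Insert 899: h=8, slot 8 empty => index 8.
Insert 184: h=8, h2=5, slot 8 occupied => index 2.
Insert 383: h=9, slot 9 empty => index 9.
Insert 258: h=5, h2=9, slot 5 occupied => index 3.
Insert 41: h=8, h2=2, slot 8 occupied => index 10.
Insert 371: h=8, h2=2, slots 8,10 occupied => index 1.
Table: [_, 371, 184, 258, _, 115, _, _, 899, 383, 41]
Lookup 371: h=8, h2=2, probe 8,10,1 → found at 1.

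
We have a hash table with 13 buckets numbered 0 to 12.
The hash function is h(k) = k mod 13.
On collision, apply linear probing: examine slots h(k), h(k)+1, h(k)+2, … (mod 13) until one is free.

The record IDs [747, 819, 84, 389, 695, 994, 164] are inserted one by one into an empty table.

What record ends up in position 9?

747 hashes to 6; slot 6 is free -> place at 6.
819 hashes to 0; slot 0 is free -> place at 0.
84 hashes to 6; 6 taken -> place at 7.
389 hashes to 12; slot 12 is free -> place at 12.
695 hashes to 6; 6,7 taken -> place at 8.
994 hashes to 6; 6,7,8 taken -> place at 9.
164 hashes to 8; 8,9 taken -> place at 10.
Table: [819, -, -, -, -, -, 747, 84, 695, 994, 164, -, 389]

994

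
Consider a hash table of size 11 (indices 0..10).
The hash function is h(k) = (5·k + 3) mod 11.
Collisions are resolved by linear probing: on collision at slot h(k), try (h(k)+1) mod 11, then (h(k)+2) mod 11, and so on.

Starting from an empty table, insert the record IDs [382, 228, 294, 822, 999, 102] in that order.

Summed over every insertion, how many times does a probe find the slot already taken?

6

382: h=10 => slot 10
228: h=10, probe 10,0 => slot 0
294: h=10, probe 10,0,1 => slot 1
822: h=10, probe 10,0,1,2 => slot 2
999: h=4 => slot 4
102: h=7 => slot 7
Table: [228, 294, 822, ., 999, ., ., 102, ., ., 382]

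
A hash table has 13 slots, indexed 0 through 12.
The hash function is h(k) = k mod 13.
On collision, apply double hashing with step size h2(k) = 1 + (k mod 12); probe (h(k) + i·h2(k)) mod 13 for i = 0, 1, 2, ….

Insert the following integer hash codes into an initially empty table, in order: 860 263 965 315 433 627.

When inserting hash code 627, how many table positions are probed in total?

860: h=2 -> slot 2
263: h=3 -> slot 3
965: h=3, h2=6, probe 3,9 -> slot 9
315: h=3, h2=4, probe 3,7 -> slot 7
433: h=4 -> slot 4
627: h=3, h2=4, probe 3,7,11 -> slot 11
Table: [—, —, 860, 263, 433, —, —, 315, —, 965, —, 627, —]

3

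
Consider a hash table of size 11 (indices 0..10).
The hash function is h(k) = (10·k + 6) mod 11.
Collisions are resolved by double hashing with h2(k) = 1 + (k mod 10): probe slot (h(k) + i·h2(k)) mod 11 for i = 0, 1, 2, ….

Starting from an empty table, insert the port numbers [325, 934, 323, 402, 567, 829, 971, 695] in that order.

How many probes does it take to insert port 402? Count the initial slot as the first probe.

2

325: h=0 -> slot 0
934: h=7 -> slot 7
323: h=2 -> slot 2
402: h=0, h2=3, probe 0,3 -> slot 3
567: h=0, h2=8, probe 0,8 -> slot 8
829: h=2, h2=10, probe 2,1 -> slot 1
971: h=3, h2=2, probe 3,5 -> slot 5
695: h=4 -> slot 4
Table: [325, 829, 323, 402, 695, 971, -, 934, 567, -, -]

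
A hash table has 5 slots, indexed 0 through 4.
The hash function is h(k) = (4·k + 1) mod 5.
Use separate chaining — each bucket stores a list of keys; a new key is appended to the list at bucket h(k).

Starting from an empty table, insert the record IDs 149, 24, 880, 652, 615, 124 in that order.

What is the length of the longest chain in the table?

3

Insert 149: h=2, bucket 2 empty -> new chain.
Insert 24: h=2, bucket 2 nonempty -> append to chain.
Insert 880: h=1, bucket 1 empty -> new chain.
Insert 652: h=4, bucket 4 empty -> new chain.
Insert 615: h=1, bucket 1 nonempty -> append to chain.
Insert 124: h=2, bucket 2 nonempty -> append to chain.
Final buckets:
0: -
1: 880 -> 615
2: 149 -> 24 -> 124
3: -
4: 652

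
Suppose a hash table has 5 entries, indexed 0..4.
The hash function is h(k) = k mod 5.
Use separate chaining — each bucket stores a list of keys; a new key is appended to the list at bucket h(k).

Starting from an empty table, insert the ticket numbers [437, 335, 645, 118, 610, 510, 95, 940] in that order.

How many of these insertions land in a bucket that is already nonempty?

5

Insert 437: h=2, bucket 2 empty → new chain.
Insert 335: h=0, bucket 0 empty → new chain.
Insert 645: h=0, bucket 0 nonempty → append to chain.
Insert 118: h=3, bucket 3 empty → new chain.
Insert 610: h=0, bucket 0 nonempty → append to chain.
Insert 510: h=0, bucket 0 nonempty → append to chain.
Insert 95: h=0, bucket 0 nonempty → append to chain.
Insert 940: h=0, bucket 0 nonempty → append to chain.
Final buckets:
0: 335 -> 645 -> 610 -> 510 -> 95 -> 940
1: -
2: 437
3: 118
4: -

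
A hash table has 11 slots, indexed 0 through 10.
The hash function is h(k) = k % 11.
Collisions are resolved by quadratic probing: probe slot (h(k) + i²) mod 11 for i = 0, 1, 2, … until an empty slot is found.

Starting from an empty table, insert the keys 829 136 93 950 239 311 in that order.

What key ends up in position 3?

311

829: h=4 -> slot 4
136: h=4, probe 4,5 -> slot 5
93: h=5, probe 5,6 -> slot 6
950: h=4, probe 4,5,8 -> slot 8
239: h=8, probe 8,9 -> slot 9
311: h=3 -> slot 3
Table: [-, -, -, 311, 829, 136, 93, -, 950, 239, -]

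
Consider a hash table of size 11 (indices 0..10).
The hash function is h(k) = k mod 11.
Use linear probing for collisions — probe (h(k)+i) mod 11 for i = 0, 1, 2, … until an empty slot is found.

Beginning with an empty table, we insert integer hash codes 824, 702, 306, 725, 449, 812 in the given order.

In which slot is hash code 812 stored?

3

Insert 824: h=10, slot 10 empty => index 10.
Insert 702: h=9, slot 9 empty => index 9.
Insert 306: h=9, slots 9,10 occupied => index 0.
Insert 725: h=10, slots 10,0 occupied => index 1.
Insert 449: h=9, slots 9,10,0,1 occupied => index 2.
Insert 812: h=9, slots 9,10,0,1,2 occupied => index 3.
Table: [306, 725, 449, 812, —, —, —, —, —, 702, 824]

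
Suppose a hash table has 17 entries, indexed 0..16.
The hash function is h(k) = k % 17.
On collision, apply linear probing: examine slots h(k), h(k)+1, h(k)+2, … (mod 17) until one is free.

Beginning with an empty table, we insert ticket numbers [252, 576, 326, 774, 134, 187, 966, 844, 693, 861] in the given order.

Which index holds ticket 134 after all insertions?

Insert 252: h=14, slot 14 empty -> index 14.
Insert 576: h=15, slot 15 empty -> index 15.
Insert 326: h=3, slot 3 empty -> index 3.
Insert 774: h=9, slot 9 empty -> index 9.
Insert 134: h=15, slot 15 occupied -> index 16.
Insert 187: h=0, slot 0 empty -> index 0.
Insert 966: h=14, slots 14,15,16,0 occupied -> index 1.
Insert 844: h=11, slot 11 empty -> index 11.
Insert 693: h=13, slot 13 empty -> index 13.
Insert 861: h=11, slot 11 occupied -> index 12.
Table: [187, 966, ∅, 326, ∅, ∅, ∅, ∅, ∅, 774, ∅, 844, 861, 693, 252, 576, 134]

16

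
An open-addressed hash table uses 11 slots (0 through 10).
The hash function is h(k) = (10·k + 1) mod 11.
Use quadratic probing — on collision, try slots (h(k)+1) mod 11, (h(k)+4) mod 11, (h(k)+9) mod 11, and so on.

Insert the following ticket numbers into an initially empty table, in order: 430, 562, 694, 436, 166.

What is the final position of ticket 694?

430 hashes to 0; slot 0 is free => place at 0.
562 hashes to 0; 0 taken => place at 1.
694 hashes to 0; 0,1 taken => place at 4.
436 hashes to 5; slot 5 is free => place at 5.
166 hashes to 0; 0,1,4 taken => place at 9.
Table: [430, 562, ∅, ∅, 694, 436, ∅, ∅, ∅, 166, ∅]

4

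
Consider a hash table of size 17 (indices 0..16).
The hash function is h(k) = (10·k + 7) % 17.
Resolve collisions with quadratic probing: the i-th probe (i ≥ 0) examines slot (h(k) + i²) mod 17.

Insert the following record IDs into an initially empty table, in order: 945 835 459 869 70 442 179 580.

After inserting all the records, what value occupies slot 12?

945 hashes to 5; slot 5 is free => place at 5.
835 hashes to 10; slot 10 is free => place at 10.
459 hashes to 7; slot 7 is free => place at 7.
869 hashes to 10; 10 taken => place at 11.
70 hashes to 10; 10,11 taken => place at 14.
442 hashes to 7; 7 taken => place at 8.
179 hashes to 12; slot 12 is free => place at 12.
580 hashes to 10; 10,11,14 taken => place at 2.
Table: [., ., 580, ., ., 945, ., 459, 442, ., 835, 869, 179, ., 70, ., .]

179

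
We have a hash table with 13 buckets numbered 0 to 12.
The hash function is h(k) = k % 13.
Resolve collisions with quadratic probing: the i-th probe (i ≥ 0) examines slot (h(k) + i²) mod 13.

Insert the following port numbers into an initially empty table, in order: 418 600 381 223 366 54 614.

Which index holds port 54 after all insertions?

Insert 418: h=2, slot 2 empty → index 2.
Insert 600: h=2, slot 2 occupied → index 3.
Insert 381: h=4, slot 4 empty → index 4.
Insert 223: h=2, slots 2,3 occupied → index 6.
Insert 366: h=2, slots 2,3,6 occupied → index 11.
Insert 54: h=2, slots 2,3,6,11 occupied → index 5.
Insert 614: h=3, slots 3,4 occupied → index 7.
Table: [., ., 418, 600, 381, 54, 223, 614, ., ., ., 366, .]

5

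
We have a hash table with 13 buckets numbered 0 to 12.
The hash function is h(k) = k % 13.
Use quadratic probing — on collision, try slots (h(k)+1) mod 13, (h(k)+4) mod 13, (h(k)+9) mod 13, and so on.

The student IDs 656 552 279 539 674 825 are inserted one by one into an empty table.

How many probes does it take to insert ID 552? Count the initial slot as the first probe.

2

656: h=6 -> slot 6
552: h=6, probe 6,7 -> slot 7
279: h=6, probe 6,7,10 -> slot 10
539: h=6, probe 6,7,10,2 -> slot 2
674: h=11 -> slot 11
825: h=6, probe 6,7,10,2,9 -> slot 9
Table: [_, _, 539, _, _, _, 656, 552, _, 825, 279, 674, _]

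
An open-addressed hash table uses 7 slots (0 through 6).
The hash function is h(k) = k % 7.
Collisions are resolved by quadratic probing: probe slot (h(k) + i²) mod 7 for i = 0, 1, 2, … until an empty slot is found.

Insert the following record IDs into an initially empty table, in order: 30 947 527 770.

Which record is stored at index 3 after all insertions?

947

Insert 30: h=2, slot 2 empty => index 2.
Insert 947: h=2, slot 2 occupied => index 3.
Insert 527: h=2, slots 2,3 occupied => index 6.
Insert 770: h=0, slot 0 empty => index 0.
Table: [770, ., 30, 947, ., ., 527]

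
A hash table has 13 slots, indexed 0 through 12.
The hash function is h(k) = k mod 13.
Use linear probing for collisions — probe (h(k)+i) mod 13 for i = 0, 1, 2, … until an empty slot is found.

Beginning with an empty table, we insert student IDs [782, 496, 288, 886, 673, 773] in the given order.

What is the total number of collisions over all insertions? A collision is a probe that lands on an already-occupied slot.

6

782: h=2 => slot 2
496: h=2, probe 2,3 => slot 3
288: h=2, probe 2,3,4 => slot 4
886: h=2, probe 2,3,4,5 => slot 5
673: h=10 => slot 10
773: h=6 => slot 6
Table: [-, -, 782, 496, 288, 886, 773, -, -, -, 673, -, -]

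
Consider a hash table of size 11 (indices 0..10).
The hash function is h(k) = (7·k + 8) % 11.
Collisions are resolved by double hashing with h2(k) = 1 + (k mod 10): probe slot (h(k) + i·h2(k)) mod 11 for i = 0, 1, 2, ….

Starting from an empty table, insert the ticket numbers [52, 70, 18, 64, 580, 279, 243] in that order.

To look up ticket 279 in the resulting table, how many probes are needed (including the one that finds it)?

52 hashes to 9; slot 9 is free → place at 9.
70 hashes to 3; slot 3 is free → place at 3.
18 hashes to 2; slot 2 is free → place at 2.
64 hashes to 5; slot 5 is free → place at 5.
580 hashes to 9, h2=1; 9 taken → place at 10.
279 hashes to 3, h2=10; 3,2 taken → place at 1.
243 hashes to 4; slot 4 is free → place at 4.
Table: [∅, 279, 18, 70, 243, 64, ∅, ∅, ∅, 52, 580]
Lookup 279: h=3, h2=10, probe 3,2,1 → found at 1.

3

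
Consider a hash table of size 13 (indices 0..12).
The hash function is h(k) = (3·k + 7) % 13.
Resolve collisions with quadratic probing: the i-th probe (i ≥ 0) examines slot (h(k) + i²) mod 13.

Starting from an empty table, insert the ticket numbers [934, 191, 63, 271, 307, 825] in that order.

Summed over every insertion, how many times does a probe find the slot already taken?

4

Insert 934: h=1, slot 1 empty → index 1.
Insert 191: h=8, slot 8 empty → index 8.
Insert 63: h=1, slot 1 occupied → index 2.
Insert 271: h=1, slots 1,2 occupied → index 5.
Insert 307: h=5, slot 5 occupied → index 6.
Insert 825: h=12, slot 12 empty → index 12.
Table: [., 934, 63, ., ., 271, 307, ., 191, ., ., ., 825]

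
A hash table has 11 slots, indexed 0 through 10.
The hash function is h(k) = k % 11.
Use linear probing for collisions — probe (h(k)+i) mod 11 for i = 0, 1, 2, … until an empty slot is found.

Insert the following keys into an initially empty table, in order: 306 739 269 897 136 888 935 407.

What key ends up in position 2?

306 hashes to 9; slot 9 is free → place at 9.
739 hashes to 2; slot 2 is free → place at 2.
269 hashes to 5; slot 5 is free → place at 5.
897 hashes to 6; slot 6 is free → place at 6.
136 hashes to 4; slot 4 is free → place at 4.
888 hashes to 8; slot 8 is free → place at 8.
935 hashes to 0; slot 0 is free → place at 0.
407 hashes to 0; 0 taken → place at 1.
Table: [935, 407, 739, —, 136, 269, 897, —, 888, 306, —]

739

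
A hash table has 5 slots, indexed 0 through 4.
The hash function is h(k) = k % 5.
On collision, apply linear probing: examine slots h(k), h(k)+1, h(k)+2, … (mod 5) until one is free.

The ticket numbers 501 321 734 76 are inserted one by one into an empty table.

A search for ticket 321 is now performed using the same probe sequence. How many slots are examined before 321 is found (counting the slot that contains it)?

501: h=1 -> slot 1
321: h=1, probe 1,2 -> slot 2
734: h=4 -> slot 4
76: h=1, probe 1,2,3 -> slot 3
Table: [., 501, 321, 76, 734]
Lookup 321: h=1, probe 1,2 → found at 2.

2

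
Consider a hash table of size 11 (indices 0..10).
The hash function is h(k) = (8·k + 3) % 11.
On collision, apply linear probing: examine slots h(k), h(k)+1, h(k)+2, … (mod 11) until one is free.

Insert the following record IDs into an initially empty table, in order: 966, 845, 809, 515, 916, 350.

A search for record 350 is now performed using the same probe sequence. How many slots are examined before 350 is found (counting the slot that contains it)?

966: h=9 => slot 9
845: h=9, probe 9,10 => slot 10
809: h=7 => slot 7
515: h=9, probe 9,10,0 => slot 0
916: h=5 => slot 5
350: h=9, probe 9,10,0,1 => slot 1
Table: [515, 350, -, -, -, 916, -, 809, -, 966, 845]
Lookup 350: h=9, probe 9,10,0,1 → found at 1.

4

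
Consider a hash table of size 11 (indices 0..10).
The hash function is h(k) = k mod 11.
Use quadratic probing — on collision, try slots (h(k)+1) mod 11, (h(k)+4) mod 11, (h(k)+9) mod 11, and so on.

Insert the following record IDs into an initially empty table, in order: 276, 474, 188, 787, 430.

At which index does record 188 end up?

Insert 276: h=1, slot 1 empty => index 1.
Insert 474: h=1, slot 1 occupied => index 2.
Insert 188: h=1, slots 1,2 occupied => index 5.
Insert 787: h=6, slot 6 empty => index 6.
Insert 430: h=1, slots 1,2,5 occupied => index 10.
Table: [—, 276, 474, —, —, 188, 787, —, —, —, 430]

5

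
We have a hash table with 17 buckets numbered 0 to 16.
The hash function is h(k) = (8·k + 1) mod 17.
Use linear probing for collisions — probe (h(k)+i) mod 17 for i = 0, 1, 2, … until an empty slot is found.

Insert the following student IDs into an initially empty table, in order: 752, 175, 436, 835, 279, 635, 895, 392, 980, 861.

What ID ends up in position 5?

752: h=16 => slot 16
175: h=7 => slot 7
436: h=4 => slot 4
835: h=0 => slot 0
279: h=6 => slot 6
635: h=15 => slot 15
895: h=4, probe 4,5 => slot 5
392: h=9 => slot 9
980: h=4, probe 4,5,6,7,8 => slot 8
861: h=4, probe 4,5,6,7,8,9,10 => slot 10
Table: [835, ∅, ∅, ∅, 436, 895, 279, 175, 980, 392, 861, ∅, ∅, ∅, ∅, 635, 752]

895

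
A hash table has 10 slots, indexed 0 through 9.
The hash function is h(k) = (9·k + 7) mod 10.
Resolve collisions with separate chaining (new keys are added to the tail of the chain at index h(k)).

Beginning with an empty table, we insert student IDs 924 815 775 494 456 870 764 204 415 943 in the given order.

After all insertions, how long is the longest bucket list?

4

924 → bucket 3
815 → bucket 2
775 → bucket 2 (collision)
494 → bucket 3 (collision)
456 → bucket 1
870 → bucket 7
764 → bucket 3 (collision)
204 → bucket 3 (collision)
415 → bucket 2 (collision)
943 → bucket 4
Final buckets:
0: ∅
1: 456
2: 815 -> 775 -> 415
3: 924 -> 494 -> 764 -> 204
4: 943
5: ∅
6: ∅
7: 870
8: ∅
9: ∅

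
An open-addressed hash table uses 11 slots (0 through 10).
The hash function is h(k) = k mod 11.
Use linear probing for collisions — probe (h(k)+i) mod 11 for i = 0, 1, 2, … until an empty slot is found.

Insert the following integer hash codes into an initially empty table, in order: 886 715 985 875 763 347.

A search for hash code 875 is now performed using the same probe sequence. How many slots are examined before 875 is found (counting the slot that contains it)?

Insert 886: h=6, slot 6 empty -> index 6.
Insert 715: h=0, slot 0 empty -> index 0.
Insert 985: h=6, slot 6 occupied -> index 7.
Insert 875: h=6, slots 6,7 occupied -> index 8.
Insert 763: h=4, slot 4 empty -> index 4.
Insert 347: h=6, slots 6,7,8 occupied -> index 9.
Table: [715, —, —, —, 763, —, 886, 985, 875, 347, —]
Lookup 875: h=6, probe 6,7,8 → found at 8.

3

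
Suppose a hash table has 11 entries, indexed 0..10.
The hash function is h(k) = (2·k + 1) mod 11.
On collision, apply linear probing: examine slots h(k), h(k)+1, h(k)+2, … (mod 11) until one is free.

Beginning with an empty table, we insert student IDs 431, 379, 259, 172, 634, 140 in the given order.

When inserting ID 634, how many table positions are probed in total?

3

431 hashes to 5; slot 5 is free => place at 5.
379 hashes to 0; slot 0 is free => place at 0.
259 hashes to 2; slot 2 is free => place at 2.
172 hashes to 4; slot 4 is free => place at 4.
634 hashes to 4; 4,5 taken => place at 6.
140 hashes to 6; 6 taken => place at 7.
Table: [379, -, 259, -, 172, 431, 634, 140, -, -, -]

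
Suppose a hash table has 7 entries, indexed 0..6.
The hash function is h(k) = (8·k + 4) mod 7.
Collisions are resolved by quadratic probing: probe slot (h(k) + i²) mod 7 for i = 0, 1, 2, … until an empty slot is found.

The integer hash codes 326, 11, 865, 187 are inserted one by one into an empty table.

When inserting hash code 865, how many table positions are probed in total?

326 hashes to 1; slot 1 is free => place at 1.
11 hashes to 1; 1 taken => place at 2.
865 hashes to 1; 1,2 taken => place at 5.
187 hashes to 2; 2 taken => place at 3.
Table: [., 326, 11, 187, ., 865, .]

3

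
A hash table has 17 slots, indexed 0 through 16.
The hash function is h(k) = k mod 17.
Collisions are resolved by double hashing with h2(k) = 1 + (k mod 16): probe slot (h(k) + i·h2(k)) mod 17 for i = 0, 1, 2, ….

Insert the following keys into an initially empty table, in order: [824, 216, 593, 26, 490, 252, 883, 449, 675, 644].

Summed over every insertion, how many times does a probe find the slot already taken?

824: h=8 -> slot 8
216: h=12 -> slot 12
593: h=15 -> slot 15
26: h=9 -> slot 9
490: h=14 -> slot 14
252: h=14, h2=13, probe 14,10 -> slot 10
883: h=16 -> slot 16
449: h=7 -> slot 7
675: h=12, h2=4, probe 12,16,3 -> slot 3
644: h=15, h2=5, probe 15,3,8,13 -> slot 13
Table: [., ., ., 675, ., ., ., 449, 824, 26, 252, ., 216, 644, 490, 593, 883]

6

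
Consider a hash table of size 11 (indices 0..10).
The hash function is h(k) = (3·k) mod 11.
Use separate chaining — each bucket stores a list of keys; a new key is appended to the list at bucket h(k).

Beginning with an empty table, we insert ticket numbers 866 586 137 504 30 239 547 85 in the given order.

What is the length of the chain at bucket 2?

866 -> bucket 2
586 -> bucket 9
137 -> bucket 4
504 -> bucket 5
30 -> bucket 2 (collision)
239 -> bucket 2 (collision)
547 -> bucket 2 (collision)
85 -> bucket 2 (collision)
Final buckets:
0: ∅
1: ∅
2: 866 -> 30 -> 239 -> 547 -> 85
3: ∅
4: 137
5: 504
6: ∅
7: ∅
8: ∅
9: 586
10: ∅

5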